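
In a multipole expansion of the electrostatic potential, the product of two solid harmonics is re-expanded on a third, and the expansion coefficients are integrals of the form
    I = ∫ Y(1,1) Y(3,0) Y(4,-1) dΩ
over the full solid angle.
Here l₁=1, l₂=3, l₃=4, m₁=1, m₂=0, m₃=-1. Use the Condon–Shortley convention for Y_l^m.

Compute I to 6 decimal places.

m-sum 0 ✓  L=8 even ✓  2≤4≤4 ✓
Π(2lᵢ+1) = 3×7×9 = 189
triangle coeff Δ(1,3,4) = 1/252
Σ_t [0,0]: t=0:+1/36 = 1/36
(3j)²=4/63 [(1 3 4; 0 0 0)], sign=+1
Σ_t [0,0]: t=0:+1/72 = 1/72
(3j)²=5/126 [(1 3 4; 1 0 -1)], sign=-1
⇒ 4πI² = 10/21
I = (-1)√(10/21/(4π)) = -0.19466390

-0.194664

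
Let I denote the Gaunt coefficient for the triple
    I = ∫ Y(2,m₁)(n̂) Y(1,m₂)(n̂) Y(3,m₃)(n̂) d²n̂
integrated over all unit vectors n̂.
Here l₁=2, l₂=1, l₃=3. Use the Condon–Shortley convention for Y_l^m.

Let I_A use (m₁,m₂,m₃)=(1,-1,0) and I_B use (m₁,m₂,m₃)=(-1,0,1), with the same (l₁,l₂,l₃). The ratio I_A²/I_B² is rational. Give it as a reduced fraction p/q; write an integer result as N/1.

3/8

l's match ⇒ only the (l;m) 3-j factors differ between A and B.
A: triangle coeff Δ(2,1,3) = 1/105; Σ_t [0,0]: t=0:+1/12 = 1/12; (3j)²=1/35 [(2 1 3; 1 -1 0)], sign=-1
B: triangle coeff Δ(2,1,3) = 1/105; Σ_t [0,0]: t=0:+1/6 = 1/6; (3j)²=8/105 [(2 1 3; -1 0 1)], sign=+1
I_A²/I_B² = (1/35)/(8/105) = 3/8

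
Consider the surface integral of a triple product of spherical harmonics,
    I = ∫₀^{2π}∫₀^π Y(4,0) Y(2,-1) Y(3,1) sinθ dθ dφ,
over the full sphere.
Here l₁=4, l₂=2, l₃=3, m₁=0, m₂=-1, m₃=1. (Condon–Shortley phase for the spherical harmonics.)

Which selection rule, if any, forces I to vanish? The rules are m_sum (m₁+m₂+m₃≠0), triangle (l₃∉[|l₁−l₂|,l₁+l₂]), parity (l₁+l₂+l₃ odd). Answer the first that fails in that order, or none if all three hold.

azimuthal sum: 0 − 1 + 1 = 0  ✓
2 ≤ 3 ≤ 6 (triangle on l)  ✓
L = 4 + 2 + 3 = 9 (odd)  ✗

parity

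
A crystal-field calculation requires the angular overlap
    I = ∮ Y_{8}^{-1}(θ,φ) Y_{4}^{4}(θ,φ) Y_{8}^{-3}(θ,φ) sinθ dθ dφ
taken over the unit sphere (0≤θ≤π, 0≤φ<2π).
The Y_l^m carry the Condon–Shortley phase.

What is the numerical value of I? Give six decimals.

-0.167010

m-sum 0 ✓  L=20 even ✓  4≤8≤12 ✓
Π(2lᵢ+1) = 17×9×17 = 2601
triangle coeff Δ(8,4,8) = 1/185175900
Σ_t [0,4]: t=0:+1/557383680 t=1:−1/21772800 t=2:+1/8294400 t=3:−1/21772800 t=4:+1/557383680 = 1/30965760
(3j)²=36/4199 [(8 4 8; 0 0 0)], sign=+1
Σ_t [4,4]: t=4:+1/348364800 = 1/348364800
(3j)²=66/4199 [(8 4 8; -1 4 -3)], sign=-1
⇒ 4πI² = 21384/61009
I = (-1)√(21384/61009/(4π)) = -0.16701004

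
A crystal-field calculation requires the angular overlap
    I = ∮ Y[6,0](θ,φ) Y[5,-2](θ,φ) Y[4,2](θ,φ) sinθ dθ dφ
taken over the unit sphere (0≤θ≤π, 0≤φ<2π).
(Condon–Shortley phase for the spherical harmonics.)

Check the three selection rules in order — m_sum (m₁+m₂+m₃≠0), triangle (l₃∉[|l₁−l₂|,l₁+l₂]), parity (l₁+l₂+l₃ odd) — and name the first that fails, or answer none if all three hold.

m₁+m₂+m₃ = 0 − 2 + 2 = 0  ✓
triangle: |6−5|=1 ≤ l₃=4 ≤ 6+5=11  ✓
parity: l₁+l₂+l₃ = 15 is odd  ✗

parity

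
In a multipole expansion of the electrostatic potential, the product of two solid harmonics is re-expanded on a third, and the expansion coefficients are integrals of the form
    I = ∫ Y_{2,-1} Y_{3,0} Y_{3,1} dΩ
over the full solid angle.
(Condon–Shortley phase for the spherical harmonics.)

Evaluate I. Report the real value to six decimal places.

-0.059471

m-sum 0 ✓  L=8 even ✓  1≤3≤5 ✓
Π(2lᵢ+1) = 5×7×7 = 245
triangle coeff Δ(2,3,3) = 1/3780
Σ_t [0,2]: t=0:+1/24 t=1:−1/4 t=2:+1/24 = -1/6
(3j)²=4/105 [(2 3 3; 0 0 0)], sign=+1
Σ_t [1,2]: t=1:−1/8 t=2:+1/12 = -1/24
(3j)²=1/210 [(2 3 3; -1 0 1)], sign=-1
⇒ 4πI² = 2/45
I = (-1)√(2/45/(4π)) = -0.05947080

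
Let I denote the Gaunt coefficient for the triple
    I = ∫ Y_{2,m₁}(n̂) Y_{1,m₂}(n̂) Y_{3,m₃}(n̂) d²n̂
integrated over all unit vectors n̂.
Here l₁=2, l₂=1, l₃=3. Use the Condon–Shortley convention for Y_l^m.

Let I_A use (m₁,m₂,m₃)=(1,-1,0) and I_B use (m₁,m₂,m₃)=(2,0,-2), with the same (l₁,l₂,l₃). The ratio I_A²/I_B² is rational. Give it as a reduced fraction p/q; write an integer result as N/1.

3/5

l's match ⇒ only the (l;m) 3-j factors differ between A and B.
A: triangle coeff Δ(2,1,3) = 1/105; Σ_t [0,0]: t=0:+1/12 = 1/12; (3j)²=1/35 [(2 1 3; 1 -1 0)], sign=-1
B: triangle coeff Δ(2,1,3) = 1/105; Σ_t [0,0]: t=0:+1/24 = 1/24; (3j)²=1/21 [(2 1 3; 2 0 -2)], sign=-1
I_A²/I_B² = (1/35)/(1/21) = 3/5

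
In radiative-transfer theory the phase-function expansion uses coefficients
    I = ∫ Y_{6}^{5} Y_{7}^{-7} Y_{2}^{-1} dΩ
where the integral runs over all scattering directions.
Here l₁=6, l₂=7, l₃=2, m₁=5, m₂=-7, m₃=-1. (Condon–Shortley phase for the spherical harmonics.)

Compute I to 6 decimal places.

0.000000

Σmᵢ = -3 ≠ 0, so the φ-integral vanishes; I = 0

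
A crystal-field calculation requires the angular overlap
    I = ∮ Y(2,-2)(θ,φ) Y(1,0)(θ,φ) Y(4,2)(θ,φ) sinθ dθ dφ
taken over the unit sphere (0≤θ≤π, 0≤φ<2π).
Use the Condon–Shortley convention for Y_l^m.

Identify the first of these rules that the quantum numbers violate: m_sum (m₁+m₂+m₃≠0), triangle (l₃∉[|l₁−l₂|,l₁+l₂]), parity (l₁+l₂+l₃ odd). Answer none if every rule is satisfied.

triangle

m₁+m₂+m₃ = -2 + 0 + 2 = 0  ✓
triangle: |2−1|=1 ≤ l₃=4 ≤ 2+1=3  ✗
parity: l₁+l₂+l₃ = 7 is odd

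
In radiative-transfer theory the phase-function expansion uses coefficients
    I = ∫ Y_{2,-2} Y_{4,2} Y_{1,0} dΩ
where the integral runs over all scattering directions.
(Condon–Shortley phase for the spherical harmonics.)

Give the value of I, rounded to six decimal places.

0.000000

|2−4|≤1≤2+4 violated ⇒ I = 0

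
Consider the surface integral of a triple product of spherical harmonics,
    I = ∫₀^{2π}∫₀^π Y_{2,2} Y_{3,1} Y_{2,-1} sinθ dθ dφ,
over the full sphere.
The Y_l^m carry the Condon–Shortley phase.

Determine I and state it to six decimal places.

Σmᵢ = 2 ≠ 0, so the φ-integral vanishes; I = 0

0.000000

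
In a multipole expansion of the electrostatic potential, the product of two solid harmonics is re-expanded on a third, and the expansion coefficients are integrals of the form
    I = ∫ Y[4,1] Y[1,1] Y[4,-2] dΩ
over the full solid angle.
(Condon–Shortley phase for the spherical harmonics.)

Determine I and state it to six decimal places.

0.000000

l₁+l₂+l₃=9 is odd: 3j(l;000)=0 ⇒ I=0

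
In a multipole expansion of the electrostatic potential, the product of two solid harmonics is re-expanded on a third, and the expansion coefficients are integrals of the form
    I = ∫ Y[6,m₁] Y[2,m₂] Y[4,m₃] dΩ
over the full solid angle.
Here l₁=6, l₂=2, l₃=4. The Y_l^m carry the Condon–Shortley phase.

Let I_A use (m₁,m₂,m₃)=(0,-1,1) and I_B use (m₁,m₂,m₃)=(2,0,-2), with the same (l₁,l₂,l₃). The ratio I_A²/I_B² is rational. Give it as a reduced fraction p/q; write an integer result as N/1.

Shared (l₁,l₂,l₃)=(6,2,4): N and (l;000)² cancel in I_A²/I_B².
A: Δ = 4!·8!·0!/13! = 1/6435; Racah Σ t=1..1: t=1:−1/4320 = -1/4320; ⇒ 3j(6 2 4; 0 -1 1)² = 8/429, sgn +1
B: Δ = 4!·8!·0!/13! = 1/6435; Racah Σ t=2..2: t=2:+1/5760 = 1/5760; ⇒ 3j(6 2 4; 2 0 -2)² = 56/2145, sgn +1
I_A²/I_B² = (8/429)/(56/2145) = 5/7

5/7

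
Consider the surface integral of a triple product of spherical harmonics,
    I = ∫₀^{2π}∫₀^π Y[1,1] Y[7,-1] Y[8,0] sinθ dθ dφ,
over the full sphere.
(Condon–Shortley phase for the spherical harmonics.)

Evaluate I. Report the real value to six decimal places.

0.161907

m-sum 0 ✓  L=16 even ✓  6≤8≤8 ✓
Π(2lᵢ+1) = 3×15×17 = 765
triangle coeff Δ(1,7,8) = 1/2040
Σ_t [0,0]: t=0:+1/25401600 = 1/25401600
(3j)²=8/255 [(1 7 8; 0 0 0)], sign=+1
Σ_t [0,0]: t=0:+1/58060800 = 1/58060800
(3j)²=7/510 [(1 7 8; 1 -1 0)], sign=+1
⇒ 4πI² = 28/85
I = (+1)√(28/85/(4π)) = 0.16190663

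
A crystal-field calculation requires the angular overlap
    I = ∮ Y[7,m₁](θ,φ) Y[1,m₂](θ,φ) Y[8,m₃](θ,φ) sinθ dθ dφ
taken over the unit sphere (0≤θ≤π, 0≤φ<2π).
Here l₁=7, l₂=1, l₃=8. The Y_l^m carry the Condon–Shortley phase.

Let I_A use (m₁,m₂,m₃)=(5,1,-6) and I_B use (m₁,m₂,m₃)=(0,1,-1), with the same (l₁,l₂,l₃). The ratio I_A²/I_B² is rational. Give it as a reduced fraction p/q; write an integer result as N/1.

Shared (l₁,l₂,l₃)=(7,1,8): N and (l;000)² cancel in I_A²/I_B².
A: Δ = 0!·14!·2!/17! = 1/2040; Racah Σ t=0..0: t=0:+1/1916006400 = 1/1916006400; ⇒ 3j(7 1 8; 5 1 -6)² = 91/2040, sgn +1
B: Δ = 0!·14!·2!/17! = 1/2040; Racah Σ t=0..0: t=0:+1/50803200 = 1/50803200; ⇒ 3j(7 1 8; 0 1 -1)² = 3/170, sgn -1
I_A²/I_B² = (91/2040)/(3/170) = 91/36

91/36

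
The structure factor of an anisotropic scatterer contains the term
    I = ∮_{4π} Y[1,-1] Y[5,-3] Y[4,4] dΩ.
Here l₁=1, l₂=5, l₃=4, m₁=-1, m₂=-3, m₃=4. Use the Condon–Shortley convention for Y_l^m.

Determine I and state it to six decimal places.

m-sum 0 ✓  L=10 even ✓  4≤4≤6 ✓
Π(2lᵢ+1) = 3×11×9 = 297
triangle coeff Δ(1,5,4) = 1/495
Σ_t [1,1]: t=1:−1/576 = -1/576
(3j)²=5/99 [(1 5 4; 0 0 0)], sign=-1
Σ_t [2,2]: t=2:+1/80640 = 1/80640
(3j)²=1/495 [(1 5 4; -1 -3 4)], sign=+1
⇒ 4πI² = 1/33
I = (-1)√(1/33/(4π)) = -0.04910640

-0.049106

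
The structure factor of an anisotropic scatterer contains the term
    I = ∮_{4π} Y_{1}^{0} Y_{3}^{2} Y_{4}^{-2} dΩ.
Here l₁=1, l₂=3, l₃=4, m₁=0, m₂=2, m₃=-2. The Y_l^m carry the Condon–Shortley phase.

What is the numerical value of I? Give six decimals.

0.213244

m-sum 0 ✓  L=8 even ✓  2≤4≤4 ✓
Π(2lᵢ+1) = 3×7×9 = 189
triangle coeff Δ(1,3,4) = 1/252
Σ_t [0,0]: t=0:+1/36 = 1/36
(3j)²=4/63 [(1 3 4; 0 0 0)], sign=+1
Σ_t [0,0]: t=0:+1/120 = 1/120
(3j)²=1/21 [(1 3 4; 0 2 -2)], sign=+1
⇒ 4πI² = 4/7
I = (+1)√(4/7/(4π)) = 0.21324362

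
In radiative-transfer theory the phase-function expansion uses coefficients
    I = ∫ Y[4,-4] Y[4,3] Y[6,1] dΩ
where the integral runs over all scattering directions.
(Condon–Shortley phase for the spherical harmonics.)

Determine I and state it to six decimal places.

0.065188

Rules hold: Σm=0, L=14 even, 0≤6≤8.
N = 9·9·13 = 1053
Δ = 2!·6!·6!/15! = 1/1261260
Racah Σ t=0..2: t=0:+1/4608 t=1:−1/1296 t=2:+1/4608 = -7/20736
⇒ 3j(4 4 6; 0 0 0)² = 20/1287, sgn -1
Racah Σ t=2..2: t=2:+1/172800 = 1/172800
⇒ 3j(4 4 6; -4 3 1)² = 7/2145, sgn -1
4πI² = N·(3j₀)²·(3jₘ)² = 84/1573
I = +1·√(0.0534011/4π) = 0.06518840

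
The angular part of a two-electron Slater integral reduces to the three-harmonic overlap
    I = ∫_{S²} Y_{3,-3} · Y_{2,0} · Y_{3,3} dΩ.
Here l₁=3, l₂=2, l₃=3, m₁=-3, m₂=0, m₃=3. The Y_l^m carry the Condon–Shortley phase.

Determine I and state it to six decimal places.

0.210261

Rules hold: Σm=0, L=8 even, 1≤3≤5.
N = 7·5·7 = 245
Δ = 2!·4!·2!/9! = 1/3780
Racah Σ t=0..2: t=0:+1/24 t=1:−1/4 t=2:+1/24 = -1/6
⇒ 3j(3 2 3; 0 0 0)² = 4/105, sgn +1
Racah Σ t=2..2: t=2:+1/96 = 1/96
⇒ 3j(3 2 3; -3 0 3)² = 5/84, sgn +1
4πI² = N·(3j₀)²·(3jₘ)² = 5/9
I = +1·√(0.555556/4π) = 0.21026104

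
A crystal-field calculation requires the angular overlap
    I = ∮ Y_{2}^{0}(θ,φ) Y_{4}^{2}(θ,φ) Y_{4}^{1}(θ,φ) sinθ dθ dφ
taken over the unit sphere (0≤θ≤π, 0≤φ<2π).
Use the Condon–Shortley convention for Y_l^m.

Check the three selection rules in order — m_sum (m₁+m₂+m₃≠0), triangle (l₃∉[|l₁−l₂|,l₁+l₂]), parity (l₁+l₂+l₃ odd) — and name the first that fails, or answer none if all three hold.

m_sum

Σmᵢ = 3  ✗
l₃∈[|l₁−l₂|,l₁+l₂]=[2,6], have l₃=4
Σlᵢ = 10 ⇒ even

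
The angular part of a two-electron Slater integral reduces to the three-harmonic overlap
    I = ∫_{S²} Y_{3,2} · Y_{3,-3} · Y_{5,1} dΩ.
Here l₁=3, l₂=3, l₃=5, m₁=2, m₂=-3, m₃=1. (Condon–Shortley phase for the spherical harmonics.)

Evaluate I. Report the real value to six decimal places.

0.000000

l₁+l₂+l₃=11 is odd: 3j(l;000)=0 ⇒ I=0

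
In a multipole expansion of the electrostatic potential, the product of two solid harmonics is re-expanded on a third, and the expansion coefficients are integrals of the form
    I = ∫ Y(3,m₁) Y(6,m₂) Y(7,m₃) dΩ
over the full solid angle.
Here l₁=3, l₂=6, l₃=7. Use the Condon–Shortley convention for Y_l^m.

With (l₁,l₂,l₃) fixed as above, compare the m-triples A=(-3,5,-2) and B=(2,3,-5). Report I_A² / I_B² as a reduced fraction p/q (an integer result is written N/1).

l's match ⇒ only the (l;m) 3-j factors differ between A and B.
A: triangle coeff Δ(3,6,7) = 1/2042040; Σ_t [2,2]: t=2:+1/17418240 = 1/17418240; (3j)²=25/12376 [(3 6 7; -3 5 -2)], sign=-1
B: triangle coeff Δ(3,6,7) = 1/2042040; Σ_t [0,1]: t=0:+1/4354560 t=1:−1/1935360 = -1/3483648; (3j)²=125/12376 [(3 6 7; 2 3 -5)], sign=-1
I_A²/I_B² = (25/12376)/(125/12376) = 1/5

1/5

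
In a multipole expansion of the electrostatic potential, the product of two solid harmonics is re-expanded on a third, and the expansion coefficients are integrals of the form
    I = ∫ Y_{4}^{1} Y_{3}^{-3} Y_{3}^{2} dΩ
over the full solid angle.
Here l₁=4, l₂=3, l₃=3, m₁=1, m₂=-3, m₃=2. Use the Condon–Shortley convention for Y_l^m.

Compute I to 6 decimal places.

Checks pass: Σm=0; 10 even; l₃=3∈[1,7].
(2·4+1)(2·3+1)(2·3+1) = 441
Δ: 4! 4! 2! / 11! → 1/34650
sum: t=1:−1/72 t=2:+1/16 t=3:−1/72 = 5/144
3j²(4 3 3; 0 0 0) = Δ·Π!·Σ² = 2/77  (sign -1)
sum: t=0:+1/288 = 1/288
3j²(4 3 3; 1 -3 2) = Δ·Π!·Σ² = 5/231  (sign -1)
combine: 4πI² = 441·2/77·5/231 = 30/121
take √, sign +1: I = 0.14046335

0.140463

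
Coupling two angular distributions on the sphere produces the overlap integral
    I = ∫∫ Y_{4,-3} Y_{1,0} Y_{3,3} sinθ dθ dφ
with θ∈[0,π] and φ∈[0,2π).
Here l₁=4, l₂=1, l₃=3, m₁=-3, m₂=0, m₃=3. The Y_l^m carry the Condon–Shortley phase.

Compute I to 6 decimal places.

Rules hold: Σm=0, L=8 even, 3≤3≤5.
N = 9·3·7 = 189
Δ = 2!·6!·0!/9! = 1/252
Racah Σ t=1..1: t=1:−1/36 = -1/36
⇒ 3j(4 1 3; 0 0 0)² = 4/63, sgn +1
Racah Σ t=1..1: t=1:−1/720 = -1/720
⇒ 3j(4 1 3; -3 0 3)² = 1/36, sgn -1
4πI² = N·(3j₀)²·(3jₘ)² = 1/3
I = -1·√(0.333333/4π) = -0.16286750

-0.162868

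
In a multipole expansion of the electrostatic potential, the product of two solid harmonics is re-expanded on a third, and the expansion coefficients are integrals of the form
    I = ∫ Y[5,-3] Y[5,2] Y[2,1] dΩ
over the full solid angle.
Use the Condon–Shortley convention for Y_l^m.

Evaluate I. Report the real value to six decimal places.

Checks pass: Σm=0; 12 even; l₃=2∈[0,10].
(2·5+1)(2·5+1)(2·2+1) = 605
Δ: 8! 2! 2! / 13! → 1/38610
sum: t=3:−1/2880 t=4:+1/576 t=5:−1/2880 = 1/960
3j²(5 5 2; 0 0 0) = Δ·Π!·Σ² = 10/429  (sign +1)
sum: t=6:+1/2880 t=7:−1/10080 = 1/4032
3j²(5 5 2; -3 2 1) = Δ·Π!·Σ² = 10/429  (sign -1)
combine: 4πI² = 605·10/429·10/429 = 500/1521
take √, sign -1: I = -0.16173926

-0.161739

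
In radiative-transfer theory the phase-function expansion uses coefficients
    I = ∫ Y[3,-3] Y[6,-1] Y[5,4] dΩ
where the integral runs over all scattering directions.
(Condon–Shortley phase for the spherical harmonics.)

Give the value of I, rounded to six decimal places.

Rules hold: Σm=0, L=14 even, 3≤5≤9.
N = 7·13·11 = 1001
Δ = 4!·2!·8!/15! = 1/675675
Racah Σ t=1..3: t=1:−1/8640 t=2:+1/2304 t=3:−1/8640 = 7/34560
⇒ 3j(3 6 5; 0 0 0)² = 7/429, sgn -1
Racah Σ t=4..4: t=4:+1/241920 = 1/241920
⇒ 3j(3 6 5; -3 -1 4)² = 4/1001, sgn -1
4πI² = N·(3j₀)²·(3jₘ)² = 28/429
I = +1·√(0.0652681/4π) = 0.07206849

0.072068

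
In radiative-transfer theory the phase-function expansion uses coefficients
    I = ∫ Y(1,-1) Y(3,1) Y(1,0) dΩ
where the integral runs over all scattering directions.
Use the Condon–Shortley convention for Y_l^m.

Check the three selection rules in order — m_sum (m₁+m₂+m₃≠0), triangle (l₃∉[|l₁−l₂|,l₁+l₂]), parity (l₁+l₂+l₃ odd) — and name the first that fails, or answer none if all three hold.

triangle

m₁+m₂+m₃ = -1 + 1 + 0 = 0  ✓
triangle: |1−3|=2 ≤ l₃=1 ≤ 1+3=4  ✗
parity: l₁+l₂+l₃ = 5 is odd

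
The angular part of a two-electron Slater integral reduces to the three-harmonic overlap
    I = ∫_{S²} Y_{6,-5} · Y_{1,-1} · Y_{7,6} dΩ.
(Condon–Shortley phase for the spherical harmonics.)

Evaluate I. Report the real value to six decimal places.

Checks pass: Σm=0; 14 even; l₃=7∈[5,7].
(2·6+1)(2·1+1)(2·7+1) = 585
Δ: 0! 12! 2! / 15! → 1/1365
sum: t=0:+1/518400 = 1/518400
3j²(6 1 7; 0 0 0) = Δ·Π!·Σ² = 7/195  (sign -1)
sum: t=0:+1/79833600 = 1/79833600
3j²(6 1 7; -5 -1 6) = Δ·Π!·Σ² = 2/35  (sign -1)
combine: 4πI² = 585·7/195·2/35 = 6/5
take √, sign +1: I = 0.30901936

0.309019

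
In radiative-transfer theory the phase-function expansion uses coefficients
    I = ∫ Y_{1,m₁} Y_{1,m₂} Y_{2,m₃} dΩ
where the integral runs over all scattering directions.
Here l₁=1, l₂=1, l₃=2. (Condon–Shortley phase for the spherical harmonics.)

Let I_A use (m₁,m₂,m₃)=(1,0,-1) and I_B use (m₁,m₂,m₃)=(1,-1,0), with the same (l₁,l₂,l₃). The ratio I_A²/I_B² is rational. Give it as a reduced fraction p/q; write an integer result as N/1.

Same 1,1,2: normalisation and zero-m 3j drop out of the ratio.
A: Δ: 0! 2! 2! / 5! → 1/30; sum: t=0:+1/2 = 1/2; 3j²(1 1 2; 1 0 -1) = Δ·Π!·Σ² = 1/10  (sign -1)
B: Δ: 0! 2! 2! / 5! → 1/30; sum: t=0:+1/4 = 1/4; 3j²(1 1 2; 1 -1 0) = Δ·Π!·Σ² = 1/30  (sign +1)
I_A²/I_B² = (1/10)/(1/30) = 3/1

3/1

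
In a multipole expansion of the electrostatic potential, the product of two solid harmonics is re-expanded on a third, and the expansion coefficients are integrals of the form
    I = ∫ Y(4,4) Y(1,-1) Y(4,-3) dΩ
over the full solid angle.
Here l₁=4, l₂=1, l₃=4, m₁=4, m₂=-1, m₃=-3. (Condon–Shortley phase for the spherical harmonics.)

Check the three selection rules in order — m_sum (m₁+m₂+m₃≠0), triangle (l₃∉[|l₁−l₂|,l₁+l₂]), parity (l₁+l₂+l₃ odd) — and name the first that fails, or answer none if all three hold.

Σmᵢ = 0  ✓
l₃∈[|l₁−l₂|,l₁+l₂]=[3,5], have l₃=4  ✓
Σlᵢ = 9 ⇒ odd  ✗

parity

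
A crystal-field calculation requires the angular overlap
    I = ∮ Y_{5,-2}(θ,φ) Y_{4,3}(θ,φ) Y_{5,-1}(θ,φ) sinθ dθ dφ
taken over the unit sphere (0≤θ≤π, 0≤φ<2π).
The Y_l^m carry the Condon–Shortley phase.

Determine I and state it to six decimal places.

-0.048522

Checks pass: Σm=0; 14 even; l₃=5∈[1,9].
(2·5+1)(2·4+1)(2·5+1) = 1089
Δ: 4! 6! 4! / 15! → 1/3153150
sum: t=0:+1/69120 t=1:−1/1728 t=2:+1/576 t=3:−1/1728 t=4:+1/69120 = 7/11520
3j²(5 4 5; 0 0 0) = Δ·Π!·Σ² = 2/143  (sign -1)
sum: t=3:−1/6912 t=4:+1/5184 = 1/20736
3j²(5 4 5; -2 3 -1) = Δ·Π!·Σ² = 5/2574  (sign +1)
combine: 4πI² = 1089·2/143·5/2574 = 5/169
take √, sign -1: I = -0.04852178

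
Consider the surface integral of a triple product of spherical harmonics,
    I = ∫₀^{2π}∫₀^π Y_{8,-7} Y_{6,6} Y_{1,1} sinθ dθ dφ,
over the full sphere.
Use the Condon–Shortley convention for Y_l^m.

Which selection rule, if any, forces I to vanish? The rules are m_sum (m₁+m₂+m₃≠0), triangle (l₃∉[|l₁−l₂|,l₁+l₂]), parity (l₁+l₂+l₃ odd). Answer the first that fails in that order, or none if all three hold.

Σmᵢ = 0  ✓
l₃∈[|l₁−l₂|,l₁+l₂]=[2,14], have l₃=1  ✗
Σlᵢ = 15 ⇒ odd

triangle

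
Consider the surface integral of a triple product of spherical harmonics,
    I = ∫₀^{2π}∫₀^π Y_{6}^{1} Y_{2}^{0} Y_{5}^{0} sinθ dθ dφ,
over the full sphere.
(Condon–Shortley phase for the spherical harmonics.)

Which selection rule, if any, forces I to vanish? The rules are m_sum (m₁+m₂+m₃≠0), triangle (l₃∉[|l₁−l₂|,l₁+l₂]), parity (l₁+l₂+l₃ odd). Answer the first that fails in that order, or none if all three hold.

m_sum

m₁+m₂+m₃ = 1 + 0 + 0 = 1  ✗
triangle: |6−2|=4 ≤ l₃=5 ≤ 6+2=8
parity: l₁+l₂+l₃ = 13 is odd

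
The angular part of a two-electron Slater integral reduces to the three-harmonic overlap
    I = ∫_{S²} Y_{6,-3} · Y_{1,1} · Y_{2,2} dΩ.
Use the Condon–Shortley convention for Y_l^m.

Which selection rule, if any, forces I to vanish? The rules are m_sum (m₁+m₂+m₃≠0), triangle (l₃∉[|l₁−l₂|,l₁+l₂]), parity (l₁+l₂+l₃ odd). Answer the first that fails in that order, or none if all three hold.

m₁+m₂+m₃ = -3 + 1 + 2 = 0  ✓
triangle: |6−1|=5 ≤ l₃=2 ≤ 6+1=7  ✗
parity: l₁+l₂+l₃ = 9 is odd

triangle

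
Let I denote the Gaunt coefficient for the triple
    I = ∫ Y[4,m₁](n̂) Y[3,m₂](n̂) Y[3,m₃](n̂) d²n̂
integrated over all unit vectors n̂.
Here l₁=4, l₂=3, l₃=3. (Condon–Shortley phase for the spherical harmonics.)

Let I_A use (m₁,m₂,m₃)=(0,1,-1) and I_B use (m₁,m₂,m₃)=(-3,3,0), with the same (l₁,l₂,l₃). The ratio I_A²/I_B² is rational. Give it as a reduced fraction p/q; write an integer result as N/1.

Shared (l₁,l₂,l₃)=(4,3,3): N and (l;000)² cancel in I_A²/I_B².
A: Δ = 4!·4!·2!/11! = 1/34650; Racah Σ t=2..4: t=2:+1/32 t=3:−1/36 t=4:+1/1152 = 5/1152; ⇒ 3j(4 3 3; 0 1 -1)² = 1/1386, sgn +1
B: Δ = 4!·4!·2!/11! = 1/34650; Racah Σ t=4..4: t=4:+1/288 = 1/288; ⇒ 3j(4 3 3; -3 3 0)² = 1/22, sgn -1
I_A²/I_B² = (1/1386)/(1/22) = 1/63

1/63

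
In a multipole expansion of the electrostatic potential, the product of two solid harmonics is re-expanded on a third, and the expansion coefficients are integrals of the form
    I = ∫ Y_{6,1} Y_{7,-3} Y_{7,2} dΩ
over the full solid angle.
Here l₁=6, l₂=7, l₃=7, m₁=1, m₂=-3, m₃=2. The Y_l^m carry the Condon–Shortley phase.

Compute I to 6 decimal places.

-0.088297

Checks pass: Σm=0; 20 even; l₃=7∈[1,13].
(2·6+1)(2·7+1)(2·7+1) = 2925
Δ: 6! 6! 8! / 21! → 1/2444321880
sum: t=0:+1/2612736000 t=1:−1/20736000 t=2:+1/1658880 t=3:−1/746496 t=4:+1/1658880 t=5:−1/20736000 t=6:+1/2612736000 = -1/4354560
3j²(6 7 7; 0 0 0) = Δ·Π!·Σ² = 1000/138567  (sign +1)
sum: t=0:+1/49766400 t=1:−1/4147200 t=2:+1/2488320 t=3:−1/8709120 t=4:+1/232243200 = 7/99532800
3j²(6 7 7; 1 -3 2) = Δ·Π!·Σ² = 1715/369512  (sign -1)
combine: 4πI² = 2925·1000/138567·1715/369512 = 16078125/164109517
take √, sign -1: I = -0.08829699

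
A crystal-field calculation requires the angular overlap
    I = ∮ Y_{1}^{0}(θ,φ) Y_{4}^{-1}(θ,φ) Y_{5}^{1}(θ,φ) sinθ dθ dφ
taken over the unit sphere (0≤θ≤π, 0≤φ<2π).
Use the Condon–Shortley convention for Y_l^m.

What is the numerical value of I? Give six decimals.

-0.240571

Checks pass: Σm=0; 10 even; l₃=5∈[3,5].
(2·1+1)(2·4+1)(2·5+1) = 297
Δ: 0! 2! 8! / 11! → 1/495
sum: t=0:+1/576 = 1/576
3j²(1 4 5; 0 0 0) = Δ·Π!·Σ² = 5/99  (sign -1)
sum: t=0:+1/720 = 1/720
3j²(1 4 5; 0 -1 1) = Δ·Π!·Σ² = 8/165  (sign +1)
combine: 4πI² = 297·5/99·8/165 = 8/11
take √, sign -1: I = -0.24057125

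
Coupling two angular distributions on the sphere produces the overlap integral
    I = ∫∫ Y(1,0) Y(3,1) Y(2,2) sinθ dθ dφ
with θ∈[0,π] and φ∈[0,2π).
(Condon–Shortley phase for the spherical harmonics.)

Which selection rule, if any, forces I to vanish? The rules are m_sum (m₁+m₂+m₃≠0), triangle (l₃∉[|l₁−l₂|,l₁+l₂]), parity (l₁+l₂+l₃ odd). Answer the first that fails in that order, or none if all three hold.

m_sum

m₁+m₂+m₃ = 0 + 1 + 2 = 3  ✗
triangle: |1−3|=2 ≤ l₃=2 ≤ 1+3=4
parity: l₁+l₂+l₃ = 6 is even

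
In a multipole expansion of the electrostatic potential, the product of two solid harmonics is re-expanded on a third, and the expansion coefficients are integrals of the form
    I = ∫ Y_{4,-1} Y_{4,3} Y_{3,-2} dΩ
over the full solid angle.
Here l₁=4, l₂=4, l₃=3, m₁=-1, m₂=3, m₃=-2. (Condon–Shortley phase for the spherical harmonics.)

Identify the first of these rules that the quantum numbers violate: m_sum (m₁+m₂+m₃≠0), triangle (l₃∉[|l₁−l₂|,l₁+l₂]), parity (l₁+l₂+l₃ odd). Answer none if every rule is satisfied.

parity

Σmᵢ = 0  ✓
l₃∈[|l₁−l₂|,l₁+l₂]=[0,8], have l₃=3  ✓
Σlᵢ = 11 ⇒ odd  ✗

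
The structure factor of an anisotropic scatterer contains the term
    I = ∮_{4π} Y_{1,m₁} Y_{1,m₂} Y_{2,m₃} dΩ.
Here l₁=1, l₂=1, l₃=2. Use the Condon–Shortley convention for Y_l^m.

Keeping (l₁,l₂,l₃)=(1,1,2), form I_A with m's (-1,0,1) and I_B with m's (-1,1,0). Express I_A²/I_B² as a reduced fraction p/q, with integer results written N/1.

Same 1,1,2: normalisation and zero-m 3j drop out of the ratio.
A: Δ: 0! 2! 2! / 5! → 1/30; sum: t=0:+1/2 = 1/2; 3j²(1 1 2; -1 0 1) = Δ·Π!·Σ² = 1/10  (sign -1)
B: Δ: 0! 2! 2! / 5! → 1/30; sum: t=0:+1/4 = 1/4; 3j²(1 1 2; -1 1 0) = Δ·Π!·Σ² = 1/30  (sign +1)
I_A²/I_B² = (1/10)/(1/30) = 3/1

3/1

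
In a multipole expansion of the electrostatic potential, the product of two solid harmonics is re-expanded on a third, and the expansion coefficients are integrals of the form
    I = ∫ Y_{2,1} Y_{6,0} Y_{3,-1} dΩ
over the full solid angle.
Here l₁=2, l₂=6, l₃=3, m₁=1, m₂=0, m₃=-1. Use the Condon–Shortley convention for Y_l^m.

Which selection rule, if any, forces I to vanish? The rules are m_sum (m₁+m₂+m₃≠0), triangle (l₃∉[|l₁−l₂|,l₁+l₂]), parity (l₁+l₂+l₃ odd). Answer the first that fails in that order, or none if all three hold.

azimuthal sum: 1 + 0 − 1 = 0  ✓
4 ≤ 3 ≤ 8 (triangle on l)  ✗
L = 2 + 6 + 3 = 11 (odd)

triangle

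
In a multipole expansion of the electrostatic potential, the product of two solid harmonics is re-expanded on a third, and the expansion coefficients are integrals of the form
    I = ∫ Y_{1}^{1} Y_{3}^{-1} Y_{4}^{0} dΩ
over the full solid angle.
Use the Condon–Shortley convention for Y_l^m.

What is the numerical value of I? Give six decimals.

0.150786

m-sum 0 ✓  L=8 even ✓  2≤4≤4 ✓
Π(2lᵢ+1) = 3×7×9 = 189
triangle coeff Δ(1,3,4) = 1/252
Σ_t [0,0]: t=0:+1/36 = 1/36
(3j)²=4/63 [(1 3 4; 0 0 0)], sign=+1
Σ_t [0,0]: t=0:+1/96 = 1/96
(3j)²=1/42 [(1 3 4; 1 -1 0)], sign=+1
⇒ 4πI² = 2/7
I = (+1)√(2/7/(4π)) = 0.15078601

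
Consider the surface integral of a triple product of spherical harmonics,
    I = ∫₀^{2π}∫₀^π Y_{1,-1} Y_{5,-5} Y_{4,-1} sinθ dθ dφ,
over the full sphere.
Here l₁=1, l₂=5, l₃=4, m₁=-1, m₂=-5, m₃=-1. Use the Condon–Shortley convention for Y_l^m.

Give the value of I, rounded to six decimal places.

-1 − 5 − 1 = -7 ≠ 0: azimuthal integral kills it; I = 0

0.000000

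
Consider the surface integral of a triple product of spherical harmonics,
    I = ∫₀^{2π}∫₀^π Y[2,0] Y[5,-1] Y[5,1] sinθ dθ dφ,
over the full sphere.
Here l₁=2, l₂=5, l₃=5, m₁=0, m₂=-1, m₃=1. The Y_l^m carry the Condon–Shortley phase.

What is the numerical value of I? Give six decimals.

-0.145565

m-sum 0 ✓  L=12 even ✓  3≤5≤7 ✓
Π(2lᵢ+1) = 5×11×11 = 605
triangle coeff Δ(2,5,5) = 1/38610
Σ_t [0,2]: t=0:+1/2880 t=1:−1/576 t=2:+1/2880 = -1/960
(3j)²=10/429 [(2 5 5; 0 0 0)], sign=+1
Σ_t [0,2]: t=0:+1/2304 t=1:−1/720 t=2:+1/5760 = -1/1280
(3j)²=27/1430 [(2 5 5; 0 -1 1)], sign=-1
⇒ 4πI² = 45/169
I = (-1)√(45/169/(4π)) = -0.14556534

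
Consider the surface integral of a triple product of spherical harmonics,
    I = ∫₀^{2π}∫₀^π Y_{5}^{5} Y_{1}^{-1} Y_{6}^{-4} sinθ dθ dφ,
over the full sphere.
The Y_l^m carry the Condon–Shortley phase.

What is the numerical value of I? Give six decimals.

0.040859

Checks pass: Σm=0; 12 even; l₃=6∈[4,6].
(2·5+1)(2·1+1)(2·6+1) = 429
Δ: 0! 10! 2! / 13! → 1/858
sum: t=0:+1/14400 = 1/14400
3j²(5 1 6; 0 0 0) = Δ·Π!·Σ² = 6/143  (sign +1)
sum: t=0:+1/7257600 = 1/7257600
3j²(5 1 6; 5 -1 -4) = Δ·Π!·Σ² = 1/858  (sign +1)
combine: 4πI² = 429·6/143·1/858 = 3/143
take √, sign +1: I = 0.04085899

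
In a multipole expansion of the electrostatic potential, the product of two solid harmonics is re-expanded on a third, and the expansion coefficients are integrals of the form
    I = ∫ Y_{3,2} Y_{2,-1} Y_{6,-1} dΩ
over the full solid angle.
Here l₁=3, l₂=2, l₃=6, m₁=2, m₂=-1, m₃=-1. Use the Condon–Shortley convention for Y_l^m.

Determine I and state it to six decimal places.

|3−2|≤6≤3+2 violated ⇒ I = 0

0.000000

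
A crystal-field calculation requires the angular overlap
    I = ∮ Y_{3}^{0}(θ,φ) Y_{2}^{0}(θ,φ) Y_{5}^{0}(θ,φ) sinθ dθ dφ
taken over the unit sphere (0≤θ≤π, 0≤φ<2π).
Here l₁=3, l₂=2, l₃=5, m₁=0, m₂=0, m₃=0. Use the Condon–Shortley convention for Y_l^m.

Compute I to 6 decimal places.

m-sum 0 ✓  L=10 even ✓  1≤5≤5 ✓
Π(2lᵢ+1) = 7×5×11 = 385
triangle coeff Δ(3,2,5) = 1/2310
Σ_t [0,0]: t=0:+1/144 = 1/144
(3j)²=10/231 [(3 2 5; 0 0 0)], sign=-1
(m-triple is (0,0,0) — same symbol as above.)
⇒ 4πI² = 500/693
I = (+1)√(500/693/(4π)) = 0.23961470

0.239615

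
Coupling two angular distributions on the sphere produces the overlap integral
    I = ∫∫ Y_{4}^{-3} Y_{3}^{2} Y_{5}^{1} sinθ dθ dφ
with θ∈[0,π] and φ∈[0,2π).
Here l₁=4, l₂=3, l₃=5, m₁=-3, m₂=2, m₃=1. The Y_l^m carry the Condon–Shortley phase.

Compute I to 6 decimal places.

m-sum 0 ✓  L=12 even ✓  1≤5≤7 ✓
Π(2lᵢ+1) = 9×7×11 = 693
triangle coeff Δ(4,3,5) = 1/180180
Σ_t [0,2]: t=0:+1/576 t=1:−1/144 t=2:+1/576 = -1/288
(3j)²=20/1001 [(4 3 5; 0 0 0)], sign=+1
Σ_t [1,2]: t=1:−1/17280 t=2:+1/1440 = 11/17280
(3j)²=11/468 [(4 3 5; -3 2 1)], sign=+1
⇒ 4πI² = 55/169
I = (+1)√(55/169/(4π)) = 0.16092854

0.160929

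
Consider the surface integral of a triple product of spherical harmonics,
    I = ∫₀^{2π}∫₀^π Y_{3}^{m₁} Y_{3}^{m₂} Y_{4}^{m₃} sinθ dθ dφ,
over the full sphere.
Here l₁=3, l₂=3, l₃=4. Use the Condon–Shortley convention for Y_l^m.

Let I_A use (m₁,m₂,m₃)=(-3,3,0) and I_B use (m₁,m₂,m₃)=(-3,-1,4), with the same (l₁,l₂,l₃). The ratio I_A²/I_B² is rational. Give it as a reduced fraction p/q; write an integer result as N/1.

Same 3,3,4: normalisation and zero-m 3j drop out of the ratio.
A: Δ: 2! 4! 4! / 11! → 1/34650; sum: t=2:+1/1152 = 1/1152; 3j²(3 3 4; -3 3 0) = Δ·Π!·Σ² = 1/154  (sign +1)
B: Δ: 2! 4! 4! / 11! → 1/34650; sum: t=2:+1/1152 = 1/1152; 3j²(3 3 4; -3 -1 4) = Δ·Π!·Σ² = 1/33  (sign +1)
I_A²/I_B² = (1/154)/(1/33) = 3/14

3/14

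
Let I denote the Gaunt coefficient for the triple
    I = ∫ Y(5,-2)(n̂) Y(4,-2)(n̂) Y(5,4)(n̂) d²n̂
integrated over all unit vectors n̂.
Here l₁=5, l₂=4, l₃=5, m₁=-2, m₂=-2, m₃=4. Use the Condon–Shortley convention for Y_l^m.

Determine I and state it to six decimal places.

0.118854

m-sum 0 ✓  L=14 even ✓  1≤5≤9 ✓
Π(2lᵢ+1) = 11×9×11 = 1089
triangle coeff Δ(5,4,5) = 1/3153150
Σ_t [0,4]: t=0:+1/69120 t=1:−1/1728 t=2:+1/576 t=3:−1/1728 t=4:+1/69120 = 7/11520
(3j)²=2/143 [(5 4 5; 0 0 0)], sign=-1
Σ_t [1,2]: t=1:−1/25920 t=2:+1/11520 = 1/20736
(3j)²=5/429 [(5 4 5; -2 -2 4)], sign=-1
⇒ 4πI² = 30/169
I = (+1)√(30/169/(4π)) = 0.11885360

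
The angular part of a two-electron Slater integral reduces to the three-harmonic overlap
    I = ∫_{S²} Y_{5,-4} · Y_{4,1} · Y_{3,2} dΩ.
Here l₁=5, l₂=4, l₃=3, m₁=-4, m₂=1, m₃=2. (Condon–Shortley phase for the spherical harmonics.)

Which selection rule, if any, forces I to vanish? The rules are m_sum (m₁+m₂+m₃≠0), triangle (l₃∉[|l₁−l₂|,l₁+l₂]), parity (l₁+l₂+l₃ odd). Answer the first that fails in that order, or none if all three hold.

m_sum

azimuthal sum: -4 + 1 + 2 = -1  ✗
1 ≤ 3 ≤ 9 (triangle on l)
L = 5 + 4 + 3 = 12 (even)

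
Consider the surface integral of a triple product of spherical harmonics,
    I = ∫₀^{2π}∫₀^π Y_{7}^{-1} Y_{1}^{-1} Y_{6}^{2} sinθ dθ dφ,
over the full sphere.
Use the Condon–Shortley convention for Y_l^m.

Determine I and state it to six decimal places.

-0.135514

m-sum 0 ✓  L=14 even ✓  6≤6≤8 ✓
Π(2lᵢ+1) = 15×3×13 = 585
triangle coeff Δ(7,1,6) = 1/1365
Σ_t [1,1]: t=1:−1/518400 = -1/518400
(3j)²=7/195 [(7 1 6; 0 0 0)], sign=-1
Σ_t [0,0]: t=0:+1/1935360 = 1/1935360
(3j)²=1/91 [(7 1 6; -1 -1 2)], sign=+1
⇒ 4πI² = 3/13
I = (-1)√(3/13/(4π)) = -0.13551395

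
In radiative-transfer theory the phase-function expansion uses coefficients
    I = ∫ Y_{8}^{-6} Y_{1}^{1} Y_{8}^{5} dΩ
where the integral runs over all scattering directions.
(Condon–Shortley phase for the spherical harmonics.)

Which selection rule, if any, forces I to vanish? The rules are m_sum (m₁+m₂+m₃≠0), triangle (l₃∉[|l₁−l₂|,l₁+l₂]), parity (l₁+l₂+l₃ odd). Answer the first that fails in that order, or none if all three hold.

Σmᵢ = 0  ✓
l₃∈[|l₁−l₂|,l₁+l₂]=[7,9], have l₃=8  ✓
Σlᵢ = 17 ⇒ odd  ✗

parity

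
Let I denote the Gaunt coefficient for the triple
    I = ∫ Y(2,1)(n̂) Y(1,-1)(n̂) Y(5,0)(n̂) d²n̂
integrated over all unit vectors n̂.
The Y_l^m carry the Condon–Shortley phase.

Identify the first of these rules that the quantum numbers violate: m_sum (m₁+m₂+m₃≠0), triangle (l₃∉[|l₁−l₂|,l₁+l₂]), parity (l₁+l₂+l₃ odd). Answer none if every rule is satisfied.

triangle

m₁+m₂+m₃ = 1 − 1 + 0 = 0  ✓
triangle: |2−1|=1 ≤ l₃=5 ≤ 2+1=3  ✗
parity: l₁+l₂+l₃ = 8 is even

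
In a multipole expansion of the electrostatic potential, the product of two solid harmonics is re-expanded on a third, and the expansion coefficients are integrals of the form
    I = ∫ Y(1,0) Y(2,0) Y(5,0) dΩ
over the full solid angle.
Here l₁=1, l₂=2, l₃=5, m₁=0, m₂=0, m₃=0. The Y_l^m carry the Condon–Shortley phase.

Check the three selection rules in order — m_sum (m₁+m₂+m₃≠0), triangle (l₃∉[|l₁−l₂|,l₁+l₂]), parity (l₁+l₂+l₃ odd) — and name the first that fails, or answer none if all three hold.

Σmᵢ = 0  ✓
l₃∈[|l₁−l₂|,l₁+l₂]=[1,3], have l₃=5  ✗
Σlᵢ = 8 ⇒ even

triangle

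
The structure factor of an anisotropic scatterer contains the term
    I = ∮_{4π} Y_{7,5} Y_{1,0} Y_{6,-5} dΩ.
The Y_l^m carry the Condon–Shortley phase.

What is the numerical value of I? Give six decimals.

-0.171413

Rules hold: Σm=0, L=14 even, 6≤6≤8.
N = 15·3·13 = 585
Δ = 2!·12!·0!/15! = 1/1365
Racah Σ t=1..1: t=1:−1/518400 = -1/518400
⇒ 3j(7 1 6; 0 0 0)² = 7/195, sgn -1
Racah Σ t=1..1: t=1:−1/39916800 = -1/39916800
⇒ 3j(7 1 6; 5 0 -5)² = 8/455, sgn +1
4πI² = N·(3j₀)²·(3jₘ)² = 24/65
I = -1·√(0.369231/4π) = -0.17141310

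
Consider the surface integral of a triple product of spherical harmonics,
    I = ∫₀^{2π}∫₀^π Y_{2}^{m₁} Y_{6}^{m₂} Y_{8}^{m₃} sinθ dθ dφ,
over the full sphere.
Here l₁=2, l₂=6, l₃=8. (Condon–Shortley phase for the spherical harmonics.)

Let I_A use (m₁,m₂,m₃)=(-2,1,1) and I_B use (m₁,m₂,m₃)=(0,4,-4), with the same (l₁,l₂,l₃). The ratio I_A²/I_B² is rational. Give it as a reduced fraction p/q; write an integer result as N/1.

l's match ⇒ only the (l;m) 3-j factors differ between A and B.
A: triangle coeff Δ(2,6,8) = 1/30940; Σ_t [0,0]: t=0:+1/14515200 = 1/14515200; (3j)²=9/2210 [(2 6 8; -2 1 1)], sign=-1
B: triangle coeff Δ(2,6,8) = 1/30940; Σ_t [0,0]: t=0:+1/29030400 = 1/29030400; (3j)²=99/7735 [(2 6 8; 0 4 -4)], sign=+1
I_A²/I_B² = (9/2210)/(99/7735) = 7/22

7/22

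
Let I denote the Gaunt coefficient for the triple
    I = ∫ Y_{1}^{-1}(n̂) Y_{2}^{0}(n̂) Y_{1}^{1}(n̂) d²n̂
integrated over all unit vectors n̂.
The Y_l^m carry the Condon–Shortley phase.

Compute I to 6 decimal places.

0.126157

Checks pass: Σm=0; 4 even; l₃=1∈[1,3].
(2·1+1)(2·2+1)(2·1+1) = 45
Δ: 2! 0! 2! / 5! → 1/30
sum: t=1:−1/1 = -1/1
3j²(1 2 1; 0 0 0) = Δ·Π!·Σ² = 2/15  (sign +1)
sum: t=2:+1/4 = 1/4
3j²(1 2 1; -1 0 1) = Δ·Π!·Σ² = 1/30  (sign +1)
combine: 4πI² = 45·2/15·1/30 = 1/5
take √, sign +1: I = 0.12615663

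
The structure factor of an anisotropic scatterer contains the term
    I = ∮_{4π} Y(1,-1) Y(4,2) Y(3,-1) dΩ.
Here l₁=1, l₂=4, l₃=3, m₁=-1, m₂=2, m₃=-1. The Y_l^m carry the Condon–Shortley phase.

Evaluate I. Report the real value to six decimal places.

Checks pass: Σm=0; 8 even; l₃=3∈[3,5].
(2·1+1)(2·4+1)(2·3+1) = 189
Δ: 2! 0! 6! / 9! → 1/252
sum: t=1:−1/36 = -1/36
3j²(1 4 3; 0 0 0) = Δ·Π!·Σ² = 4/63  (sign +1)
sum: t=2:+1/96 = 1/96
3j²(1 4 3; -1 2 -1) = Δ·Π!·Σ² = 5/84  (sign +1)
combine: 4πI² = 189·4/63·5/84 = 5/7
take √, sign +1: I = 0.23841361

0.238414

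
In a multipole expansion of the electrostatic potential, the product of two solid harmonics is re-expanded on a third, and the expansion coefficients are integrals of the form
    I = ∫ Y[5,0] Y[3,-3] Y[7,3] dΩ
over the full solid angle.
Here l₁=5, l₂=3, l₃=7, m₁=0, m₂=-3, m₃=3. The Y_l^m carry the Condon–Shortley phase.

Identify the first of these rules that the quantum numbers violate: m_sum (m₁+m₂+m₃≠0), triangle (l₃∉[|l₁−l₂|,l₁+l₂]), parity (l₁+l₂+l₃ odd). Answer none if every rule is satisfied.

parity

m₁+m₂+m₃ = 0 − 3 + 3 = 0  ✓
triangle: |5−3|=2 ≤ l₃=7 ≤ 5+3=8  ✓
parity: l₁+l₂+l₃ = 15 is odd  ✗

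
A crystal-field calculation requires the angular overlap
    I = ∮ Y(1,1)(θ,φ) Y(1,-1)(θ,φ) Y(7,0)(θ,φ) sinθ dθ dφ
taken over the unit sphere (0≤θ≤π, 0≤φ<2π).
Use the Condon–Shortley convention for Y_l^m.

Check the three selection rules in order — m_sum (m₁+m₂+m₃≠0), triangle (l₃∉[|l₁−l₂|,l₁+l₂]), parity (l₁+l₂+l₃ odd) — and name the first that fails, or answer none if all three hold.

triangle

azimuthal sum: 1 − 1 + 0 = 0  ✓
0 ≤ 7 ≤ 2 (triangle on l)  ✗
L = 1 + 1 + 7 = 9 (odd)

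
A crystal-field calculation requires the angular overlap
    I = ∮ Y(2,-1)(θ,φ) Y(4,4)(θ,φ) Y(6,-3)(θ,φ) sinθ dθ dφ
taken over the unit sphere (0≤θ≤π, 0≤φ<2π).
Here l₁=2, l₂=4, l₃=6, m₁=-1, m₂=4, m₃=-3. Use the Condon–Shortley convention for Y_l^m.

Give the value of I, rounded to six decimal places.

m-sum 0 ✓  L=12 even ✓  2≤6≤6 ✓
Π(2lᵢ+1) = 5×9×13 = 585
triangle coeff Δ(2,4,6) = 1/6435
Σ_t [0,0]: t=0:+1/2304 = 1/2304
(3j)²=5/143 [(2 4 6; 0 0 0)], sign=+1
Σ_t [0,0]: t=0:+1/241920 = 1/241920
(3j)²=1/715 [(2 4 6; -1 4 -3)], sign=-1
⇒ 4πI² = 45/1573
I = (-1)√(45/1573/(4π)) = -0.04771303

-0.047713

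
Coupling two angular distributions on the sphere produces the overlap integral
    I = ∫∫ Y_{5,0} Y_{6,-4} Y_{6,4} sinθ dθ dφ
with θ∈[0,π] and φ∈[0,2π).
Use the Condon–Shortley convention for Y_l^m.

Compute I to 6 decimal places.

0.000000

l₁+l₂+l₃=17 is odd: 3j(l;000)=0 ⇒ I=0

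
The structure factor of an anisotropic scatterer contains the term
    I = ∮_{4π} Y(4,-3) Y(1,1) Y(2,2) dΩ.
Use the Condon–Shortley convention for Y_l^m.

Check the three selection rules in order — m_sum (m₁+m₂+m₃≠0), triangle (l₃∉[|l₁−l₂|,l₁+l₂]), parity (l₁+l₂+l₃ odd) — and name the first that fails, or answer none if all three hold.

m₁+m₂+m₃ = -3 + 1 + 2 = 0  ✓
triangle: |4−1|=3 ≤ l₃=2 ≤ 4+1=5  ✗
parity: l₁+l₂+l₃ = 7 is odd

triangle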